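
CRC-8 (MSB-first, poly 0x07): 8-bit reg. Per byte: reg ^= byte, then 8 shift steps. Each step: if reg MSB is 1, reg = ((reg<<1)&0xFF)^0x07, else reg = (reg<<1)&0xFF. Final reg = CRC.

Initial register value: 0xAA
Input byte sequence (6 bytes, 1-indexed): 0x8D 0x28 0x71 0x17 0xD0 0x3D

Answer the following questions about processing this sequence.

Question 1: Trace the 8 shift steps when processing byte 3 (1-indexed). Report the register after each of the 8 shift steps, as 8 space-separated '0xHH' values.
Answer: 0xD8 0xB7 0x69 0xD2 0xA3 0x41 0x82 0x03

Derivation:
After byte 1 (0x8D): reg=0xF5
After byte 2 (0x28): reg=0x1D
Register before byte 3: 0x1D
After XOR with byte 0x71: 0x6C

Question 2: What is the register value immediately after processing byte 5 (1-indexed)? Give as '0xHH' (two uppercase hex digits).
After byte 1 (0x8D): reg=0xF5
After byte 2 (0x28): reg=0x1D
After byte 3 (0x71): reg=0x03
After byte 4 (0x17): reg=0x6C
After byte 5 (0xD0): reg=0x3D

Answer: 0x3D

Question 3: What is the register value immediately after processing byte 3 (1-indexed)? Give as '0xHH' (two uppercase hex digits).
Answer: 0x03

Derivation:
After byte 1 (0x8D): reg=0xF5
After byte 2 (0x28): reg=0x1D
After byte 3 (0x71): reg=0x03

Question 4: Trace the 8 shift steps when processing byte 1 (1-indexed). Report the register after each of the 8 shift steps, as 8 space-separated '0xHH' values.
Register before byte 1: 0xAA
After XOR with byte 0x8D: 0x27

Answer: 0x4E 0x9C 0x3F 0x7E 0xFC 0xFF 0xF9 0xF5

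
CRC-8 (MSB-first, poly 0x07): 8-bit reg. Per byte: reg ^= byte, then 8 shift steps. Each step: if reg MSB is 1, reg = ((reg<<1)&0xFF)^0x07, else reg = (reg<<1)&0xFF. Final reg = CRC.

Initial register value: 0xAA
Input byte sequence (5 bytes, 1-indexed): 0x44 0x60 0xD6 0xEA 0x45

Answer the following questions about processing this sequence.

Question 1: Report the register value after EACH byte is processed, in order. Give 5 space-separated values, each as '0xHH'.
0x84 0xB2 0x3B 0x39 0x73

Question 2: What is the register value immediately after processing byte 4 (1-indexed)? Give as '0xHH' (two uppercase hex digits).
Answer: 0x39

Derivation:
After byte 1 (0x44): reg=0x84
After byte 2 (0x60): reg=0xB2
After byte 3 (0xD6): reg=0x3B
After byte 4 (0xEA): reg=0x39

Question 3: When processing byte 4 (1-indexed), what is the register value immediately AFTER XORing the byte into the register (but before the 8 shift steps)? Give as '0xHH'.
Register before byte 4: 0x3B
Byte 4: 0xEA
0x3B XOR 0xEA = 0xD1

Answer: 0xD1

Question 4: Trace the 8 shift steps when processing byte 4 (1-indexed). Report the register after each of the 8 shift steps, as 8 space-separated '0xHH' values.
Answer: 0xA5 0x4D 0x9A 0x33 0x66 0xCC 0x9F 0x39

Derivation:
After byte 1 (0x44): reg=0x84
After byte 2 (0x60): reg=0xB2
After byte 3 (0xD6): reg=0x3B
Register before byte 4: 0x3B
After XOR with byte 0xEA: 0xD1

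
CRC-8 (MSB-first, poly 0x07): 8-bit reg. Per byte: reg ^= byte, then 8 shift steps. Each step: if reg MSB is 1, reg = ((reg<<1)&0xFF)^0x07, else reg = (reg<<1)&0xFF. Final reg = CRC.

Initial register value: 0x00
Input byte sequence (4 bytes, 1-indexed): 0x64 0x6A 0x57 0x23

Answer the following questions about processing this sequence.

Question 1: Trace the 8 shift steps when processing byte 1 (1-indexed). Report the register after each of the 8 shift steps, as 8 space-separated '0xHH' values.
Register before byte 1: 0x00
After XOR with byte 0x64: 0x64

Answer: 0xC8 0x97 0x29 0x52 0xA4 0x4F 0x9E 0x3B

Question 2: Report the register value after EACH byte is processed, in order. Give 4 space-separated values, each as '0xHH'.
0x3B 0xB0 0xBB 0xC1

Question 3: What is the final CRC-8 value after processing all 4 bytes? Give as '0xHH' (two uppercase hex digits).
Answer: 0xC1

Derivation:
After byte 1 (0x64): reg=0x3B
After byte 2 (0x6A): reg=0xB0
After byte 3 (0x57): reg=0xBB
After byte 4 (0x23): reg=0xC1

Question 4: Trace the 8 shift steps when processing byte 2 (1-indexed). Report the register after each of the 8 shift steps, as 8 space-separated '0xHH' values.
After byte 1 (0x64): reg=0x3B
Register before byte 2: 0x3B
After XOR with byte 0x6A: 0x51

Answer: 0xA2 0x43 0x86 0x0B 0x16 0x2C 0x58 0xB0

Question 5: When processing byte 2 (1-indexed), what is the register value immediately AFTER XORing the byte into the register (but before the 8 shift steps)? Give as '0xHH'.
Answer: 0x51

Derivation:
Register before byte 2: 0x3B
Byte 2: 0x6A
0x3B XOR 0x6A = 0x51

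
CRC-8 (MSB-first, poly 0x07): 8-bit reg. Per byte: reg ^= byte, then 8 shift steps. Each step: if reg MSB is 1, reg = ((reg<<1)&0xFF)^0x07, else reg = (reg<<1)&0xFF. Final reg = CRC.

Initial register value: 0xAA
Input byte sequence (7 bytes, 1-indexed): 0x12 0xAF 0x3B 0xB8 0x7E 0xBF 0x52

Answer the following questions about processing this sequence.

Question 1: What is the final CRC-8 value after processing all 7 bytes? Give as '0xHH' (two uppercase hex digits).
After byte 1 (0x12): reg=0x21
After byte 2 (0xAF): reg=0xA3
After byte 3 (0x3B): reg=0xC1
After byte 4 (0xB8): reg=0x68
After byte 5 (0x7E): reg=0x62
After byte 6 (0xBF): reg=0x1D
After byte 7 (0x52): reg=0xEA

Answer: 0xEA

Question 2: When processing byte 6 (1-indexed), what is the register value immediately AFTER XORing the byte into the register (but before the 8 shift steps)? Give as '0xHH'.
Answer: 0xDD

Derivation:
Register before byte 6: 0x62
Byte 6: 0xBF
0x62 XOR 0xBF = 0xDD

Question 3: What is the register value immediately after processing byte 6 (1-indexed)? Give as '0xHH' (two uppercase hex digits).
Answer: 0x1D

Derivation:
After byte 1 (0x12): reg=0x21
After byte 2 (0xAF): reg=0xA3
After byte 3 (0x3B): reg=0xC1
After byte 4 (0xB8): reg=0x68
After byte 5 (0x7E): reg=0x62
After byte 6 (0xBF): reg=0x1D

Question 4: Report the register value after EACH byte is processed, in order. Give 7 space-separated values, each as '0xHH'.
0x21 0xA3 0xC1 0x68 0x62 0x1D 0xEA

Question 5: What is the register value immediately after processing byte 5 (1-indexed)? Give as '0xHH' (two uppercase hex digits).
After byte 1 (0x12): reg=0x21
After byte 2 (0xAF): reg=0xA3
After byte 3 (0x3B): reg=0xC1
After byte 4 (0xB8): reg=0x68
After byte 5 (0x7E): reg=0x62

Answer: 0x62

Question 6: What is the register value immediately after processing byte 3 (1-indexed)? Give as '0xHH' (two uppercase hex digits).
After byte 1 (0x12): reg=0x21
After byte 2 (0xAF): reg=0xA3
After byte 3 (0x3B): reg=0xC1

Answer: 0xC1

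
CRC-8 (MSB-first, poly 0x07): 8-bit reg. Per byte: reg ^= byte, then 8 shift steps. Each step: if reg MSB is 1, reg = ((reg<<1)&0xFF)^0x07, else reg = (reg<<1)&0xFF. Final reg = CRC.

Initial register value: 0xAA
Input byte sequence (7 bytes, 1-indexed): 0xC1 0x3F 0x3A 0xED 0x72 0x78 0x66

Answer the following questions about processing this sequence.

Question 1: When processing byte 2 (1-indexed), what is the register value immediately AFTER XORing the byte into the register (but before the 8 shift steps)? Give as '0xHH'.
Answer: 0x29

Derivation:
Register before byte 2: 0x16
Byte 2: 0x3F
0x16 XOR 0x3F = 0x29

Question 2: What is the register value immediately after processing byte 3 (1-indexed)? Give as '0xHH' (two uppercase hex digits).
After byte 1 (0xC1): reg=0x16
After byte 2 (0x3F): reg=0xDF
After byte 3 (0x3A): reg=0xB5

Answer: 0xB5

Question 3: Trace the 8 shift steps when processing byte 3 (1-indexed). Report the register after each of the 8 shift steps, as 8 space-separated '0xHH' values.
After byte 1 (0xC1): reg=0x16
After byte 2 (0x3F): reg=0xDF
Register before byte 3: 0xDF
After XOR with byte 0x3A: 0xE5

Answer: 0xCD 0x9D 0x3D 0x7A 0xF4 0xEF 0xD9 0xB5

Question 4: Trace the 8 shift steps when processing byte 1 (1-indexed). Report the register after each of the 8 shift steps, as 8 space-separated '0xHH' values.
Answer: 0xD6 0xAB 0x51 0xA2 0x43 0x86 0x0B 0x16

Derivation:
Register before byte 1: 0xAA
After XOR with byte 0xC1: 0x6B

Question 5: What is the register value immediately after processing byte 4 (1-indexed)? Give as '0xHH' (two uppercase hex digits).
Answer: 0x8F

Derivation:
After byte 1 (0xC1): reg=0x16
After byte 2 (0x3F): reg=0xDF
After byte 3 (0x3A): reg=0xB5
After byte 4 (0xED): reg=0x8F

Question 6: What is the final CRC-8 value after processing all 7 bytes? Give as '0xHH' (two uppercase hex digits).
After byte 1 (0xC1): reg=0x16
After byte 2 (0x3F): reg=0xDF
After byte 3 (0x3A): reg=0xB5
After byte 4 (0xED): reg=0x8F
After byte 5 (0x72): reg=0xFD
After byte 6 (0x78): reg=0x92
After byte 7 (0x66): reg=0xC2

Answer: 0xC2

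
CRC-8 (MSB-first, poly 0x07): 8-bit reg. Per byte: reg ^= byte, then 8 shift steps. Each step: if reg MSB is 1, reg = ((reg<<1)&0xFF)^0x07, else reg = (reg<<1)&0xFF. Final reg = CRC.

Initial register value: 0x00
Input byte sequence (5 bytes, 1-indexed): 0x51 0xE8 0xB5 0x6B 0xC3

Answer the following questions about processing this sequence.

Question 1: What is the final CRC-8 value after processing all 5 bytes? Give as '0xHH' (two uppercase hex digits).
Answer: 0x43

Derivation:
After byte 1 (0x51): reg=0xB0
After byte 2 (0xE8): reg=0x8F
After byte 3 (0xB5): reg=0xA6
After byte 4 (0x6B): reg=0x6D
After byte 5 (0xC3): reg=0x43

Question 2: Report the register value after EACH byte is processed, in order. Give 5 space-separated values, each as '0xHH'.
0xB0 0x8F 0xA6 0x6D 0x43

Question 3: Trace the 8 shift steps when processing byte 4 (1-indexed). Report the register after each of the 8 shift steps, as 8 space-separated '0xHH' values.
After byte 1 (0x51): reg=0xB0
After byte 2 (0xE8): reg=0x8F
After byte 3 (0xB5): reg=0xA6
Register before byte 4: 0xA6
After XOR with byte 0x6B: 0xCD

Answer: 0x9D 0x3D 0x7A 0xF4 0xEF 0xD9 0xB5 0x6D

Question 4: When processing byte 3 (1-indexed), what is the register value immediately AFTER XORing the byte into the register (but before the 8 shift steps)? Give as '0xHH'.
Answer: 0x3A

Derivation:
Register before byte 3: 0x8F
Byte 3: 0xB5
0x8F XOR 0xB5 = 0x3A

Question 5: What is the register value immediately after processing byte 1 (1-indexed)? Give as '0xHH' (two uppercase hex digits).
After byte 1 (0x51): reg=0xB0

Answer: 0xB0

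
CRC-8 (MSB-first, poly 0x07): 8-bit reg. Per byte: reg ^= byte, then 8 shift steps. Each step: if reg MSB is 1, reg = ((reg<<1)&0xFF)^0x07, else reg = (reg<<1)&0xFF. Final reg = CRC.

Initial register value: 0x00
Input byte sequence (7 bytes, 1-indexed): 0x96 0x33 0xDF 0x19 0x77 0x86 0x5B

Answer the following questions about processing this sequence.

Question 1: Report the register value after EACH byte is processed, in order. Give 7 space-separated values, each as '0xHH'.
0xEB 0x06 0x01 0x48 0xBD 0xA1 0xE8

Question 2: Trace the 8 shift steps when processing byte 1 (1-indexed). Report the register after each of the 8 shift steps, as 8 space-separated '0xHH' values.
Answer: 0x2B 0x56 0xAC 0x5F 0xBE 0x7B 0xF6 0xEB

Derivation:
Register before byte 1: 0x00
After XOR with byte 0x96: 0x96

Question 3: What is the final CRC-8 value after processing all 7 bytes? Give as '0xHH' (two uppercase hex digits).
Answer: 0xE8

Derivation:
After byte 1 (0x96): reg=0xEB
After byte 2 (0x33): reg=0x06
After byte 3 (0xDF): reg=0x01
After byte 4 (0x19): reg=0x48
After byte 5 (0x77): reg=0xBD
After byte 6 (0x86): reg=0xA1
After byte 7 (0x5B): reg=0xE8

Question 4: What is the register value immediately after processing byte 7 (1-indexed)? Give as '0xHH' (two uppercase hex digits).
Answer: 0xE8

Derivation:
After byte 1 (0x96): reg=0xEB
After byte 2 (0x33): reg=0x06
After byte 3 (0xDF): reg=0x01
After byte 4 (0x19): reg=0x48
After byte 5 (0x77): reg=0xBD
After byte 6 (0x86): reg=0xA1
After byte 7 (0x5B): reg=0xE8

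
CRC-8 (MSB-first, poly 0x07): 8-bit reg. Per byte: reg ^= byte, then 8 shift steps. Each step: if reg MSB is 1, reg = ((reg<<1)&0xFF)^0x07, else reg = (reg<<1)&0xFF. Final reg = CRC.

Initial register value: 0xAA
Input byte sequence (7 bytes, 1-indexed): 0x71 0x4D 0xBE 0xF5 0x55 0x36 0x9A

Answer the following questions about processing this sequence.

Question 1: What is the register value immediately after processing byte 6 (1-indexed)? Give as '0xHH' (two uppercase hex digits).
After byte 1 (0x71): reg=0x0F
After byte 2 (0x4D): reg=0xC9
After byte 3 (0xBE): reg=0x42
After byte 4 (0xF5): reg=0x0C
After byte 5 (0x55): reg=0x88
After byte 6 (0x36): reg=0x33

Answer: 0x33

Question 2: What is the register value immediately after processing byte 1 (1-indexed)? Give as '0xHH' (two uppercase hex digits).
After byte 1 (0x71): reg=0x0F

Answer: 0x0F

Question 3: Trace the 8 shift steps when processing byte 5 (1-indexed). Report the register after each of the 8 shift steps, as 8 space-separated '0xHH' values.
After byte 1 (0x71): reg=0x0F
After byte 2 (0x4D): reg=0xC9
After byte 3 (0xBE): reg=0x42
After byte 4 (0xF5): reg=0x0C
Register before byte 5: 0x0C
After XOR with byte 0x55: 0x59

Answer: 0xB2 0x63 0xC6 0x8B 0x11 0x22 0x44 0x88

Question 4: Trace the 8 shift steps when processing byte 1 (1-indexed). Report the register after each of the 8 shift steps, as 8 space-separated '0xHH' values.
Register before byte 1: 0xAA
After XOR with byte 0x71: 0xDB

Answer: 0xB1 0x65 0xCA 0x93 0x21 0x42 0x84 0x0F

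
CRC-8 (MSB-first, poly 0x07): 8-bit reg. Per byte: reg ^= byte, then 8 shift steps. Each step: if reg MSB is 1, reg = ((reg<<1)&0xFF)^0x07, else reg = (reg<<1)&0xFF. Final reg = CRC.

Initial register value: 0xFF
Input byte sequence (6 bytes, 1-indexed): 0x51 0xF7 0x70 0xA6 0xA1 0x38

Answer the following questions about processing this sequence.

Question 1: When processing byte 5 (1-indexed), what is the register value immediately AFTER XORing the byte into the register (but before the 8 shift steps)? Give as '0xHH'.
Answer: 0x39

Derivation:
Register before byte 5: 0x98
Byte 5: 0xA1
0x98 XOR 0xA1 = 0x39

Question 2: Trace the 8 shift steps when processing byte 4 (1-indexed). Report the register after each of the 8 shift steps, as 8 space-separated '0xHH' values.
Answer: 0xD3 0xA1 0x45 0x8A 0x13 0x26 0x4C 0x98

Derivation:
After byte 1 (0x51): reg=0x43
After byte 2 (0xF7): reg=0x05
After byte 3 (0x70): reg=0x4C
Register before byte 4: 0x4C
After XOR with byte 0xA6: 0xEA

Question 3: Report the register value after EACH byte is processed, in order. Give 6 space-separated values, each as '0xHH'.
0x43 0x05 0x4C 0x98 0xAF 0xEC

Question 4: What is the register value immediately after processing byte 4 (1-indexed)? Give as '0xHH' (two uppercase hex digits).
After byte 1 (0x51): reg=0x43
After byte 2 (0xF7): reg=0x05
After byte 3 (0x70): reg=0x4C
After byte 4 (0xA6): reg=0x98

Answer: 0x98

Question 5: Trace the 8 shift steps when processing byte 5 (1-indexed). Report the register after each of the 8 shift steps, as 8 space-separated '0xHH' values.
Answer: 0x72 0xE4 0xCF 0x99 0x35 0x6A 0xD4 0xAF

Derivation:
After byte 1 (0x51): reg=0x43
After byte 2 (0xF7): reg=0x05
After byte 3 (0x70): reg=0x4C
After byte 4 (0xA6): reg=0x98
Register before byte 5: 0x98
After XOR with byte 0xA1: 0x39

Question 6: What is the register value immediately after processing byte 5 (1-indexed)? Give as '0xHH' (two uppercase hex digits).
Answer: 0xAF

Derivation:
After byte 1 (0x51): reg=0x43
After byte 2 (0xF7): reg=0x05
After byte 3 (0x70): reg=0x4C
After byte 4 (0xA6): reg=0x98
After byte 5 (0xA1): reg=0xAF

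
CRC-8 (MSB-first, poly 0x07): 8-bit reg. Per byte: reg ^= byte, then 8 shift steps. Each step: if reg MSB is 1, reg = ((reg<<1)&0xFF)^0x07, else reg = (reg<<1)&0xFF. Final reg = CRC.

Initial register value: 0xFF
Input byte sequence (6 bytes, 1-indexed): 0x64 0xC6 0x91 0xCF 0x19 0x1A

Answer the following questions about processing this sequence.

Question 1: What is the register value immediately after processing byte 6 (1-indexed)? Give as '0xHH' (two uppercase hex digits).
After byte 1 (0x64): reg=0xC8
After byte 2 (0xC6): reg=0x2A
After byte 3 (0x91): reg=0x28
After byte 4 (0xCF): reg=0xBB
After byte 5 (0x19): reg=0x67
After byte 6 (0x1A): reg=0x74

Answer: 0x74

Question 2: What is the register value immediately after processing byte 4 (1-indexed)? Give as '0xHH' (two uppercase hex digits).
After byte 1 (0x64): reg=0xC8
After byte 2 (0xC6): reg=0x2A
After byte 3 (0x91): reg=0x28
After byte 4 (0xCF): reg=0xBB

Answer: 0xBB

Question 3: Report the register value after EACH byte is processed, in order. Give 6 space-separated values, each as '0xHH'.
0xC8 0x2A 0x28 0xBB 0x67 0x74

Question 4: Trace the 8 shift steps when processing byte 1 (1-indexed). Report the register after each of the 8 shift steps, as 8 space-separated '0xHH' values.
Answer: 0x31 0x62 0xC4 0x8F 0x19 0x32 0x64 0xC8

Derivation:
Register before byte 1: 0xFF
After XOR with byte 0x64: 0x9B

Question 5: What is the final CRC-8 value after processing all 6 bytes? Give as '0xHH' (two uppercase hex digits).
Answer: 0x74

Derivation:
After byte 1 (0x64): reg=0xC8
After byte 2 (0xC6): reg=0x2A
After byte 3 (0x91): reg=0x28
After byte 4 (0xCF): reg=0xBB
After byte 5 (0x19): reg=0x67
After byte 6 (0x1A): reg=0x74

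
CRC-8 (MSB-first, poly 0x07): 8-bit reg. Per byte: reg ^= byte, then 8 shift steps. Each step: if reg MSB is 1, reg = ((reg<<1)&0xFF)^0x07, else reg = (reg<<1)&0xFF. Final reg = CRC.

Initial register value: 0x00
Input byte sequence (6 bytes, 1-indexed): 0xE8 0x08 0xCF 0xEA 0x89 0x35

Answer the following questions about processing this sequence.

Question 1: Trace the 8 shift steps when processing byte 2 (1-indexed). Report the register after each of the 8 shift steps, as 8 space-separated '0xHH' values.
After byte 1 (0xE8): reg=0x96
Register before byte 2: 0x96
After XOR with byte 0x08: 0x9E

Answer: 0x3B 0x76 0xEC 0xDF 0xB9 0x75 0xEA 0xD3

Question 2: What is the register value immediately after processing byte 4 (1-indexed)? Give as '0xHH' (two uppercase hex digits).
Answer: 0x33

Derivation:
After byte 1 (0xE8): reg=0x96
After byte 2 (0x08): reg=0xD3
After byte 3 (0xCF): reg=0x54
After byte 4 (0xEA): reg=0x33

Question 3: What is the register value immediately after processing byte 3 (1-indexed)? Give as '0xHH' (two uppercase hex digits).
After byte 1 (0xE8): reg=0x96
After byte 2 (0x08): reg=0xD3
After byte 3 (0xCF): reg=0x54

Answer: 0x54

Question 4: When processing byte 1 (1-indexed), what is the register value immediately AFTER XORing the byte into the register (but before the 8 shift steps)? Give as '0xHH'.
Register before byte 1: 0x00
Byte 1: 0xE8
0x00 XOR 0xE8 = 0xE8

Answer: 0xE8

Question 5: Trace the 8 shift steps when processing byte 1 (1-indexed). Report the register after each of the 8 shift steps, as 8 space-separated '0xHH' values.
Answer: 0xD7 0xA9 0x55 0xAA 0x53 0xA6 0x4B 0x96

Derivation:
Register before byte 1: 0x00
After XOR with byte 0xE8: 0xE8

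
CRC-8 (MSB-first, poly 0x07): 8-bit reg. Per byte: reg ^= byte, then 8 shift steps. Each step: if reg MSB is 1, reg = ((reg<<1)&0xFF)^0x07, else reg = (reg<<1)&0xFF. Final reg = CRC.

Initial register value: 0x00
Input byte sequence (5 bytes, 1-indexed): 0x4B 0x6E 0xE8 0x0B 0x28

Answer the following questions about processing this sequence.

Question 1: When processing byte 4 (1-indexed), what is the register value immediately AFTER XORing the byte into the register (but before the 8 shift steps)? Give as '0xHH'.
Answer: 0xD4

Derivation:
Register before byte 4: 0xDF
Byte 4: 0x0B
0xDF XOR 0x0B = 0xD4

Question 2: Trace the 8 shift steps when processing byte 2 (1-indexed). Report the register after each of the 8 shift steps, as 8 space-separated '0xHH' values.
After byte 1 (0x4B): reg=0xF6
Register before byte 2: 0xF6
After XOR with byte 0x6E: 0x98

Answer: 0x37 0x6E 0xDC 0xBF 0x79 0xF2 0xE3 0xC1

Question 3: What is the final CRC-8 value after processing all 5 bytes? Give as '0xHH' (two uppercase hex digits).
Answer: 0x36

Derivation:
After byte 1 (0x4B): reg=0xF6
After byte 2 (0x6E): reg=0xC1
After byte 3 (0xE8): reg=0xDF
After byte 4 (0x0B): reg=0x22
After byte 5 (0x28): reg=0x36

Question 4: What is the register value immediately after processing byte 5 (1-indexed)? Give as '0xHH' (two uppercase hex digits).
After byte 1 (0x4B): reg=0xF6
After byte 2 (0x6E): reg=0xC1
After byte 3 (0xE8): reg=0xDF
After byte 4 (0x0B): reg=0x22
After byte 5 (0x28): reg=0x36

Answer: 0x36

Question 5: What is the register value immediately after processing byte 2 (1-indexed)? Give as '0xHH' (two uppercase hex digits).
After byte 1 (0x4B): reg=0xF6
After byte 2 (0x6E): reg=0xC1

Answer: 0xC1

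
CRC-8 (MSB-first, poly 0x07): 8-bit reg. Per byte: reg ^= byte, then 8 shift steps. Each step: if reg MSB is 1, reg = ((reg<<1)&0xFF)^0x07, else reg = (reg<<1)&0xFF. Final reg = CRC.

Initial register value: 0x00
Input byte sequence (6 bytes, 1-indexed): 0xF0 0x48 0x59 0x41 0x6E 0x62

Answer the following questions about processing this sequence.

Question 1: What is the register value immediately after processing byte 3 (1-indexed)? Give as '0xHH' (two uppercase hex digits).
After byte 1 (0xF0): reg=0xDE
After byte 2 (0x48): reg=0xEB
After byte 3 (0x59): reg=0x17

Answer: 0x17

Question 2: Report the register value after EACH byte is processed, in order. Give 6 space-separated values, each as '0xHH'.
0xDE 0xEB 0x17 0xA5 0x7F 0x53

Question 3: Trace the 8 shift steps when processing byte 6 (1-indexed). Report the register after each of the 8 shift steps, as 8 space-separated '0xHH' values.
After byte 1 (0xF0): reg=0xDE
After byte 2 (0x48): reg=0xEB
After byte 3 (0x59): reg=0x17
After byte 4 (0x41): reg=0xA5
After byte 5 (0x6E): reg=0x7F
Register before byte 6: 0x7F
After XOR with byte 0x62: 0x1D

Answer: 0x3A 0x74 0xE8 0xD7 0xA9 0x55 0xAA 0x53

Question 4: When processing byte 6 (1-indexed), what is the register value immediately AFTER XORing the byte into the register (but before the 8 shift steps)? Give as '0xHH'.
Register before byte 6: 0x7F
Byte 6: 0x62
0x7F XOR 0x62 = 0x1D

Answer: 0x1D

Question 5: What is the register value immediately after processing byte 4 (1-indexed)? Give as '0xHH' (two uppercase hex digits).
Answer: 0xA5

Derivation:
After byte 1 (0xF0): reg=0xDE
After byte 2 (0x48): reg=0xEB
After byte 3 (0x59): reg=0x17
After byte 4 (0x41): reg=0xA5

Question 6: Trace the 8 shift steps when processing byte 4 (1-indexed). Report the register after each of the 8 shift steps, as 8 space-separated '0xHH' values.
After byte 1 (0xF0): reg=0xDE
After byte 2 (0x48): reg=0xEB
After byte 3 (0x59): reg=0x17
Register before byte 4: 0x17
After XOR with byte 0x41: 0x56

Answer: 0xAC 0x5F 0xBE 0x7B 0xF6 0xEB 0xD1 0xA5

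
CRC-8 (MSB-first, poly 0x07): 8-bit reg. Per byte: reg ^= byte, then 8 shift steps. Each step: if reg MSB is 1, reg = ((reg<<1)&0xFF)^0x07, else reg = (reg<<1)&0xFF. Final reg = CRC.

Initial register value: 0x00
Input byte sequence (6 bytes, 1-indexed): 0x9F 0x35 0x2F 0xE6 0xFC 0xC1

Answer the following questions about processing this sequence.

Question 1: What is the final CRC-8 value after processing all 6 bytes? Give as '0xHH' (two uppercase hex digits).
Answer: 0x57

Derivation:
After byte 1 (0x9F): reg=0xD4
After byte 2 (0x35): reg=0xA9
After byte 3 (0x2F): reg=0x9B
After byte 4 (0xE6): reg=0x74
After byte 5 (0xFC): reg=0xB1
After byte 6 (0xC1): reg=0x57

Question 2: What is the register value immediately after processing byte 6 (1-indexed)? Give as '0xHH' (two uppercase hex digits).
Answer: 0x57

Derivation:
After byte 1 (0x9F): reg=0xD4
After byte 2 (0x35): reg=0xA9
After byte 3 (0x2F): reg=0x9B
After byte 4 (0xE6): reg=0x74
After byte 5 (0xFC): reg=0xB1
After byte 6 (0xC1): reg=0x57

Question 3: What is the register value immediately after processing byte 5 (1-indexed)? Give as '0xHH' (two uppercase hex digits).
Answer: 0xB1

Derivation:
After byte 1 (0x9F): reg=0xD4
After byte 2 (0x35): reg=0xA9
After byte 3 (0x2F): reg=0x9B
After byte 4 (0xE6): reg=0x74
After byte 5 (0xFC): reg=0xB1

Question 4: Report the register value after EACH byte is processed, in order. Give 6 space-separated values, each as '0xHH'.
0xD4 0xA9 0x9B 0x74 0xB1 0x57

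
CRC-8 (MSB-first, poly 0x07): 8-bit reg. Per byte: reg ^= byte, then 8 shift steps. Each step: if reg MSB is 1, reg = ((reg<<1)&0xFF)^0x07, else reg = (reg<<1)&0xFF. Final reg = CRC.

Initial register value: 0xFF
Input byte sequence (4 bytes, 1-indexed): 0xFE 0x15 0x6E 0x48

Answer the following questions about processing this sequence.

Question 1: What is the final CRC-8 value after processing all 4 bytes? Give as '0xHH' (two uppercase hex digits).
After byte 1 (0xFE): reg=0x07
After byte 2 (0x15): reg=0x7E
After byte 3 (0x6E): reg=0x70
After byte 4 (0x48): reg=0xA8

Answer: 0xA8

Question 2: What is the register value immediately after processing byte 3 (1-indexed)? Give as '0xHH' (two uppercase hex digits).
Answer: 0x70

Derivation:
After byte 1 (0xFE): reg=0x07
After byte 2 (0x15): reg=0x7E
After byte 3 (0x6E): reg=0x70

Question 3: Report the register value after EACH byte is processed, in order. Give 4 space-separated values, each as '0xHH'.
0x07 0x7E 0x70 0xA8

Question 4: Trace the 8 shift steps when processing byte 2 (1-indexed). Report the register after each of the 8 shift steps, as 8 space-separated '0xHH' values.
After byte 1 (0xFE): reg=0x07
Register before byte 2: 0x07
After XOR with byte 0x15: 0x12

Answer: 0x24 0x48 0x90 0x27 0x4E 0x9C 0x3F 0x7E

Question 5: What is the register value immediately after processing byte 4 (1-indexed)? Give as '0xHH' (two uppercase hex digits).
After byte 1 (0xFE): reg=0x07
After byte 2 (0x15): reg=0x7E
After byte 3 (0x6E): reg=0x70
After byte 4 (0x48): reg=0xA8

Answer: 0xA8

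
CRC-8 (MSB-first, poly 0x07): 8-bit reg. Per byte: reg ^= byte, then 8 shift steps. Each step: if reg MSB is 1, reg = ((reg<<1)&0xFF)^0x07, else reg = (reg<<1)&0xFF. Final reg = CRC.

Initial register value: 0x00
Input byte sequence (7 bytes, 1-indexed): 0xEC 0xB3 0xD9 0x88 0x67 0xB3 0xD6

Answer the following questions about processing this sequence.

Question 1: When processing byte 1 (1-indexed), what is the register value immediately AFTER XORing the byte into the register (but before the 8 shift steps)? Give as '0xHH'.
Register before byte 1: 0x00
Byte 1: 0xEC
0x00 XOR 0xEC = 0xEC

Answer: 0xEC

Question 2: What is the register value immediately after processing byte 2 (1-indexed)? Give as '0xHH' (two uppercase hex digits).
Answer: 0xAF

Derivation:
After byte 1 (0xEC): reg=0x8A
After byte 2 (0xB3): reg=0xAF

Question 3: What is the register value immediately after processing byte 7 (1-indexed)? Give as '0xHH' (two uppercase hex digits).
Answer: 0xDB

Derivation:
After byte 1 (0xEC): reg=0x8A
After byte 2 (0xB3): reg=0xAF
After byte 3 (0xD9): reg=0x45
After byte 4 (0x88): reg=0x6D
After byte 5 (0x67): reg=0x36
After byte 6 (0xB3): reg=0x92
After byte 7 (0xD6): reg=0xDB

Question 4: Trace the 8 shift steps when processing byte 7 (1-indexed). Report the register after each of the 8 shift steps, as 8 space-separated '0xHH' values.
Answer: 0x88 0x17 0x2E 0x5C 0xB8 0x77 0xEE 0xDB

Derivation:
After byte 1 (0xEC): reg=0x8A
After byte 2 (0xB3): reg=0xAF
After byte 3 (0xD9): reg=0x45
After byte 4 (0x88): reg=0x6D
After byte 5 (0x67): reg=0x36
After byte 6 (0xB3): reg=0x92
Register before byte 7: 0x92
After XOR with byte 0xD6: 0x44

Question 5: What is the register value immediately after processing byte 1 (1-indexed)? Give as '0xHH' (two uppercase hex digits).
After byte 1 (0xEC): reg=0x8A

Answer: 0x8A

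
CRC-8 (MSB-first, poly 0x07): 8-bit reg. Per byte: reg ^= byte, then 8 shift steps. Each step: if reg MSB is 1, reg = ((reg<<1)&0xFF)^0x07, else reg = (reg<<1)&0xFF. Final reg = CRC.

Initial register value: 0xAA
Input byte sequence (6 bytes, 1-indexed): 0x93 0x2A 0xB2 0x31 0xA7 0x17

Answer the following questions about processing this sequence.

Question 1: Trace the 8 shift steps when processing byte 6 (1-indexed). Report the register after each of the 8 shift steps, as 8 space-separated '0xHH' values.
After byte 1 (0x93): reg=0xAF
After byte 2 (0x2A): reg=0x92
After byte 3 (0xB2): reg=0xE0
After byte 4 (0x31): reg=0x39
After byte 5 (0xA7): reg=0xD3
Register before byte 6: 0xD3
After XOR with byte 0x17: 0xC4

Answer: 0x8F 0x19 0x32 0x64 0xC8 0x97 0x29 0x52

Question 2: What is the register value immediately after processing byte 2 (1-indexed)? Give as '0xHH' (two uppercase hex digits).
Answer: 0x92

Derivation:
After byte 1 (0x93): reg=0xAF
After byte 2 (0x2A): reg=0x92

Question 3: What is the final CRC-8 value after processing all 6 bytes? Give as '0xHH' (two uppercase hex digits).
Answer: 0x52

Derivation:
After byte 1 (0x93): reg=0xAF
After byte 2 (0x2A): reg=0x92
After byte 3 (0xB2): reg=0xE0
After byte 4 (0x31): reg=0x39
After byte 5 (0xA7): reg=0xD3
After byte 6 (0x17): reg=0x52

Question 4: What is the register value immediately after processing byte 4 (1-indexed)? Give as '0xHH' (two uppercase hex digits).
After byte 1 (0x93): reg=0xAF
After byte 2 (0x2A): reg=0x92
After byte 3 (0xB2): reg=0xE0
After byte 4 (0x31): reg=0x39

Answer: 0x39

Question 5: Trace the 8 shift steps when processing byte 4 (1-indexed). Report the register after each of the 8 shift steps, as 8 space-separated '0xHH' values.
After byte 1 (0x93): reg=0xAF
After byte 2 (0x2A): reg=0x92
After byte 3 (0xB2): reg=0xE0
Register before byte 4: 0xE0
After XOR with byte 0x31: 0xD1

Answer: 0xA5 0x4D 0x9A 0x33 0x66 0xCC 0x9F 0x39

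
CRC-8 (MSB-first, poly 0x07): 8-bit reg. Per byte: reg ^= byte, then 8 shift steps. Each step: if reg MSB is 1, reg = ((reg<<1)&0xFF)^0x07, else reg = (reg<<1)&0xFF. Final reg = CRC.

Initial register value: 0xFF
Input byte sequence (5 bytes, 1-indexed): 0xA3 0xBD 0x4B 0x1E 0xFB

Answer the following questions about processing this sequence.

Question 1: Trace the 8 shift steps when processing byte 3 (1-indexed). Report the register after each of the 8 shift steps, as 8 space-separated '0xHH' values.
Answer: 0x05 0x0A 0x14 0x28 0x50 0xA0 0x47 0x8E

Derivation:
After byte 1 (0xA3): reg=0x93
After byte 2 (0xBD): reg=0xCA
Register before byte 3: 0xCA
After XOR with byte 0x4B: 0x81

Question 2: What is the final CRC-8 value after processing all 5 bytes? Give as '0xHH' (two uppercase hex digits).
Answer: 0x0E

Derivation:
After byte 1 (0xA3): reg=0x93
After byte 2 (0xBD): reg=0xCA
After byte 3 (0x4B): reg=0x8E
After byte 4 (0x1E): reg=0xF9
After byte 5 (0xFB): reg=0x0E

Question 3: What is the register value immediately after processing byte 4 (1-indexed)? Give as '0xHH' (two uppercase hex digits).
Answer: 0xF9

Derivation:
After byte 1 (0xA3): reg=0x93
After byte 2 (0xBD): reg=0xCA
After byte 3 (0x4B): reg=0x8E
After byte 4 (0x1E): reg=0xF9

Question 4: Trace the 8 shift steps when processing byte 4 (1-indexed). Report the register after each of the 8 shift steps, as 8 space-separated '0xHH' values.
After byte 1 (0xA3): reg=0x93
After byte 2 (0xBD): reg=0xCA
After byte 3 (0x4B): reg=0x8E
Register before byte 4: 0x8E
After XOR with byte 0x1E: 0x90

Answer: 0x27 0x4E 0x9C 0x3F 0x7E 0xFC 0xFF 0xF9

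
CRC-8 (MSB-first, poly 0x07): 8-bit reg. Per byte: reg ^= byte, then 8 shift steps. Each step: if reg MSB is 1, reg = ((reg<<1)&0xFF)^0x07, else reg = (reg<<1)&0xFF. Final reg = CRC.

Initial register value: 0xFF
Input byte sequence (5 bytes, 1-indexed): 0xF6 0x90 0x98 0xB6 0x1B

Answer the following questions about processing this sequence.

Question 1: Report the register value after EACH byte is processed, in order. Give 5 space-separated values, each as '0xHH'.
0x3F 0x44 0x1A 0x4D 0xA5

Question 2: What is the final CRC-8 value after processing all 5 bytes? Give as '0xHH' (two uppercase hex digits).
After byte 1 (0xF6): reg=0x3F
After byte 2 (0x90): reg=0x44
After byte 3 (0x98): reg=0x1A
After byte 4 (0xB6): reg=0x4D
After byte 5 (0x1B): reg=0xA5

Answer: 0xA5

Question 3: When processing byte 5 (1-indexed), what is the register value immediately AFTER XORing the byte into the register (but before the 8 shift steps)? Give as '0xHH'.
Answer: 0x56

Derivation:
Register before byte 5: 0x4D
Byte 5: 0x1B
0x4D XOR 0x1B = 0x56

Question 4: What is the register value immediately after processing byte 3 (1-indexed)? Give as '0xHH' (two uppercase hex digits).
After byte 1 (0xF6): reg=0x3F
After byte 2 (0x90): reg=0x44
After byte 3 (0x98): reg=0x1A

Answer: 0x1A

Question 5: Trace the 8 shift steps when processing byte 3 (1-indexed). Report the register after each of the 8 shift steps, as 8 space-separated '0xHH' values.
Answer: 0xBF 0x79 0xF2 0xE3 0xC1 0x85 0x0D 0x1A

Derivation:
After byte 1 (0xF6): reg=0x3F
After byte 2 (0x90): reg=0x44
Register before byte 3: 0x44
After XOR with byte 0x98: 0xDC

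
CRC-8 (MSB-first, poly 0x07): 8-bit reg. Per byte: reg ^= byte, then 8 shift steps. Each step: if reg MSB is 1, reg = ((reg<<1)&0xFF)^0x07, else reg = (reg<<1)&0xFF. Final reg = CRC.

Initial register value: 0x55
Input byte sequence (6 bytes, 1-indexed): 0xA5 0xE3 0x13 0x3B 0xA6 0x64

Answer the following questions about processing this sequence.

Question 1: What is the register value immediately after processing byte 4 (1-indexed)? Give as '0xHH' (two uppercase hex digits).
After byte 1 (0xA5): reg=0xDE
After byte 2 (0xE3): reg=0xB3
After byte 3 (0x13): reg=0x69
After byte 4 (0x3B): reg=0xB9

Answer: 0xB9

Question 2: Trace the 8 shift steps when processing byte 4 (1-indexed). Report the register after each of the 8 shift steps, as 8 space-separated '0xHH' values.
After byte 1 (0xA5): reg=0xDE
After byte 2 (0xE3): reg=0xB3
After byte 3 (0x13): reg=0x69
Register before byte 4: 0x69
After XOR with byte 0x3B: 0x52

Answer: 0xA4 0x4F 0x9E 0x3B 0x76 0xEC 0xDF 0xB9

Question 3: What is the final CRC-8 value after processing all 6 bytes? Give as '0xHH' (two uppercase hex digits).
After byte 1 (0xA5): reg=0xDE
After byte 2 (0xE3): reg=0xB3
After byte 3 (0x13): reg=0x69
After byte 4 (0x3B): reg=0xB9
After byte 5 (0xA6): reg=0x5D
After byte 6 (0x64): reg=0xAF

Answer: 0xAF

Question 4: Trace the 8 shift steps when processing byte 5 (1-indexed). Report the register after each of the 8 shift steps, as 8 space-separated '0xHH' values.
After byte 1 (0xA5): reg=0xDE
After byte 2 (0xE3): reg=0xB3
After byte 3 (0x13): reg=0x69
After byte 4 (0x3B): reg=0xB9
Register before byte 5: 0xB9
After XOR with byte 0xA6: 0x1F

Answer: 0x3E 0x7C 0xF8 0xF7 0xE9 0xD5 0xAD 0x5D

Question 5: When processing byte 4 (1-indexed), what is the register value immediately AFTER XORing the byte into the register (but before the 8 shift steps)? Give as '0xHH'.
Register before byte 4: 0x69
Byte 4: 0x3B
0x69 XOR 0x3B = 0x52

Answer: 0x52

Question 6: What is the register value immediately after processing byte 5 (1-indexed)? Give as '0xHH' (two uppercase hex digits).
After byte 1 (0xA5): reg=0xDE
After byte 2 (0xE3): reg=0xB3
After byte 3 (0x13): reg=0x69
After byte 4 (0x3B): reg=0xB9
After byte 5 (0xA6): reg=0x5D

Answer: 0x5D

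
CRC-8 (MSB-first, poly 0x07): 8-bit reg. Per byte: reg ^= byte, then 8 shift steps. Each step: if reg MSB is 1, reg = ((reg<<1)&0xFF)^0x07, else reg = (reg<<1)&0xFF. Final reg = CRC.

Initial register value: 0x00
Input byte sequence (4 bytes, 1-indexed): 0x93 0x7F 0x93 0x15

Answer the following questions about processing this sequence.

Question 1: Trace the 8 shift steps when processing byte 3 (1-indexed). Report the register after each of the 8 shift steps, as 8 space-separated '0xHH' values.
After byte 1 (0x93): reg=0xF0
After byte 2 (0x7F): reg=0xA4
Register before byte 3: 0xA4
After XOR with byte 0x93: 0x37

Answer: 0x6E 0xDC 0xBF 0x79 0xF2 0xE3 0xC1 0x85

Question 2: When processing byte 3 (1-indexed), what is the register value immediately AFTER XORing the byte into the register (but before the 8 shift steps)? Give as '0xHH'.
Register before byte 3: 0xA4
Byte 3: 0x93
0xA4 XOR 0x93 = 0x37

Answer: 0x37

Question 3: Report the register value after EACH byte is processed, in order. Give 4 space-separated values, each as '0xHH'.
0xF0 0xA4 0x85 0xF9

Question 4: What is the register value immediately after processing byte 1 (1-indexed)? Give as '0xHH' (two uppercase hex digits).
Answer: 0xF0

Derivation:
After byte 1 (0x93): reg=0xF0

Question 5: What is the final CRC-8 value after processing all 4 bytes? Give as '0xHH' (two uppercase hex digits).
Answer: 0xF9

Derivation:
After byte 1 (0x93): reg=0xF0
After byte 2 (0x7F): reg=0xA4
After byte 3 (0x93): reg=0x85
After byte 4 (0x15): reg=0xF9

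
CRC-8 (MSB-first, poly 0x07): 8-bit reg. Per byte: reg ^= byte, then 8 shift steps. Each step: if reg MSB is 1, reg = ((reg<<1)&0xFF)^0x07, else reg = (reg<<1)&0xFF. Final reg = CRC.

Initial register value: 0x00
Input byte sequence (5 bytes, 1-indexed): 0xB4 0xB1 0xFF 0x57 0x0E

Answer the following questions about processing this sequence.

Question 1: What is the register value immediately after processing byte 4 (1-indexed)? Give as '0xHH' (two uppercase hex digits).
After byte 1 (0xB4): reg=0x05
After byte 2 (0xB1): reg=0x05
After byte 3 (0xFF): reg=0xE8
After byte 4 (0x57): reg=0x34

Answer: 0x34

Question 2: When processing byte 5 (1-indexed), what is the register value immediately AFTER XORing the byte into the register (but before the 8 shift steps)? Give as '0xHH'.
Register before byte 5: 0x34
Byte 5: 0x0E
0x34 XOR 0x0E = 0x3A

Answer: 0x3A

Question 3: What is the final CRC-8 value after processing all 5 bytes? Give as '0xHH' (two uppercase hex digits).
Answer: 0xA6

Derivation:
After byte 1 (0xB4): reg=0x05
After byte 2 (0xB1): reg=0x05
After byte 3 (0xFF): reg=0xE8
After byte 4 (0x57): reg=0x34
After byte 5 (0x0E): reg=0xA6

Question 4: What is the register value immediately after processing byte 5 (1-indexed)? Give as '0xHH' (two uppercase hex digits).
Answer: 0xA6

Derivation:
After byte 1 (0xB4): reg=0x05
After byte 2 (0xB1): reg=0x05
After byte 3 (0xFF): reg=0xE8
After byte 4 (0x57): reg=0x34
After byte 5 (0x0E): reg=0xA6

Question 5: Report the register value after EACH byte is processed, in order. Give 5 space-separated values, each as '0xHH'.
0x05 0x05 0xE8 0x34 0xA6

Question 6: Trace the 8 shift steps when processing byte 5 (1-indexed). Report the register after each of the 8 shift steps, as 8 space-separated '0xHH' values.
After byte 1 (0xB4): reg=0x05
After byte 2 (0xB1): reg=0x05
After byte 3 (0xFF): reg=0xE8
After byte 4 (0x57): reg=0x34
Register before byte 5: 0x34
After XOR with byte 0x0E: 0x3A

Answer: 0x74 0xE8 0xD7 0xA9 0x55 0xAA 0x53 0xA6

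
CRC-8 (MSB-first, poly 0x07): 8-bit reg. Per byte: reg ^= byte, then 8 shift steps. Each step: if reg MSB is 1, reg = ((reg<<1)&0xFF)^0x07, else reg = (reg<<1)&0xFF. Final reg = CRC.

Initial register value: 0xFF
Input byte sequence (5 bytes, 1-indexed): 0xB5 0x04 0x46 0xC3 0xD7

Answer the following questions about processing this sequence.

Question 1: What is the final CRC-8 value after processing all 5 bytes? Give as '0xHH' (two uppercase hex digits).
Answer: 0x4F

Derivation:
After byte 1 (0xB5): reg=0xF1
After byte 2 (0x04): reg=0xC5
After byte 3 (0x46): reg=0x80
After byte 4 (0xC3): reg=0xCE
After byte 5 (0xD7): reg=0x4F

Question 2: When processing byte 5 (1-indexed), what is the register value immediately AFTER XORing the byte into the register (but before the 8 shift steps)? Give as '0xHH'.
Answer: 0x19

Derivation:
Register before byte 5: 0xCE
Byte 5: 0xD7
0xCE XOR 0xD7 = 0x19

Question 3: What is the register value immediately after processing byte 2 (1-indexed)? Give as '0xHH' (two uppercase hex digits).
Answer: 0xC5

Derivation:
After byte 1 (0xB5): reg=0xF1
After byte 2 (0x04): reg=0xC5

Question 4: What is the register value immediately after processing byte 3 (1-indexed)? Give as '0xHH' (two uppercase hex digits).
Answer: 0x80

Derivation:
After byte 1 (0xB5): reg=0xF1
After byte 2 (0x04): reg=0xC5
After byte 3 (0x46): reg=0x80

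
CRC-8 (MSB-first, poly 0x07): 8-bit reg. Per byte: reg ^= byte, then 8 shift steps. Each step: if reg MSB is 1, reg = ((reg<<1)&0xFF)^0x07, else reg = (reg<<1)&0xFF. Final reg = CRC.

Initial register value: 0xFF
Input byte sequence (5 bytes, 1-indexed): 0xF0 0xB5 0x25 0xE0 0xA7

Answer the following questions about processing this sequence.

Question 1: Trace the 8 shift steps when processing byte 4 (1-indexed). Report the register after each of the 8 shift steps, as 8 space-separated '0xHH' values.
Answer: 0xA4 0x4F 0x9E 0x3B 0x76 0xEC 0xDF 0xB9

Derivation:
After byte 1 (0xF0): reg=0x2D
After byte 2 (0xB5): reg=0xC1
After byte 3 (0x25): reg=0xB2
Register before byte 4: 0xB2
After XOR with byte 0xE0: 0x52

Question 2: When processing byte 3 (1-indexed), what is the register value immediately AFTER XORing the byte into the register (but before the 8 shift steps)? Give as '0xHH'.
Register before byte 3: 0xC1
Byte 3: 0x25
0xC1 XOR 0x25 = 0xE4

Answer: 0xE4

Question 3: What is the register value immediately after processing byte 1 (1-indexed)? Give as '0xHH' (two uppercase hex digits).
After byte 1 (0xF0): reg=0x2D

Answer: 0x2D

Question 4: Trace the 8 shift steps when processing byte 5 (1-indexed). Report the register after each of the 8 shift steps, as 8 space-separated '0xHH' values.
Answer: 0x3C 0x78 0xF0 0xE7 0xC9 0x95 0x2D 0x5A

Derivation:
After byte 1 (0xF0): reg=0x2D
After byte 2 (0xB5): reg=0xC1
After byte 3 (0x25): reg=0xB2
After byte 4 (0xE0): reg=0xB9
Register before byte 5: 0xB9
After XOR with byte 0xA7: 0x1E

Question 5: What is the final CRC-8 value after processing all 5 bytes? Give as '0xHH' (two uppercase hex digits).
After byte 1 (0xF0): reg=0x2D
After byte 2 (0xB5): reg=0xC1
After byte 3 (0x25): reg=0xB2
After byte 4 (0xE0): reg=0xB9
After byte 5 (0xA7): reg=0x5A

Answer: 0x5A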